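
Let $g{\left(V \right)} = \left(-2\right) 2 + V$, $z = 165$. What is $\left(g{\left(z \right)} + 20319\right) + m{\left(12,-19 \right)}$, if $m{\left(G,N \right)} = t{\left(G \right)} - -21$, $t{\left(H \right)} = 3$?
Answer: $20504$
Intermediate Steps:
$m{\left(G,N \right)} = 24$ ($m{\left(G,N \right)} = 3 - -21 = 3 + 21 = 24$)
$g{\left(V \right)} = -4 + V$
$\left(g{\left(z \right)} + 20319\right) + m{\left(12,-19 \right)} = \left(\left(-4 + 165\right) + 20319\right) + 24 = \left(161 + 20319\right) + 24 = 20480 + 24 = 20504$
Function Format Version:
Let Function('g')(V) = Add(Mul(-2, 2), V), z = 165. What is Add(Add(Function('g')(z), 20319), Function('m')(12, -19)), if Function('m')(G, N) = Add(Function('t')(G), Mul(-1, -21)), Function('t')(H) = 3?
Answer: 20504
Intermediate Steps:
Function('m')(G, N) = 24 (Function('m')(G, N) = Add(3, Mul(-1, -21)) = Add(3, 21) = 24)
Function('g')(V) = Add(-4, V)
Add(Add(Function('g')(z), 20319), Function('m')(12, -19)) = Add(Add(Add(-4, 165), 20319), 24) = Add(Add(161, 20319), 24) = Add(20480, 24) = 20504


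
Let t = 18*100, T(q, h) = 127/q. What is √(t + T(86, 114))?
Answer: √13323722/86 ≈ 42.444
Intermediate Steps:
t = 1800
√(t + T(86, 114)) = √(1800 + 127/86) = √(154927/86) = √13323722/86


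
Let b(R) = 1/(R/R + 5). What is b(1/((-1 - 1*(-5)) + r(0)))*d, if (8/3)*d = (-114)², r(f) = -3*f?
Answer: 3249/4 ≈ 812.25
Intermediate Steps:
d = 9747/2 (d = (3/8)*(-114)² = (3/8)*12996 = 9747/2 ≈ 4873.5)
b(R) = ⅙ (b(R) = 1/(1 + 5) = 1/6 = ⅙)
b(1/((-1 - 1*(-5)) + r(0)))*d = (⅙)*(9747/2) = 3249/4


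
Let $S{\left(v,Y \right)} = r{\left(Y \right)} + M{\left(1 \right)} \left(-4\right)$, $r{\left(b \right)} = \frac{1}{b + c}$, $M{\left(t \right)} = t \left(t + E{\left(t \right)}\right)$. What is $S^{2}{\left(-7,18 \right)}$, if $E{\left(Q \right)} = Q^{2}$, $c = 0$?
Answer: $\frac{20449}{324} \approx 63.114$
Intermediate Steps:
$M{\left(t \right)} = t \left(t + t^{2}\right)$
$r{\left(b \right)} = \frac{1}{b}$ ($r{\left(b \right)} = \frac{1}{b + 0} = \frac{1}{b}$)
$S{\left(v,Y \right)} = -8 + \frac{1}{Y}$ ($S{\left(v,Y \right)} = \frac{1}{Y} + 1^{2} \left(1 + 1\right) \left(-4\right) = \frac{1}{Y} + 1 \cdot 2 \left(-4\right) = \frac{1}{Y} + 2 \left(-4\right) = \frac{1}{Y} - 8 = -8 + \frac{1}{Y}$)
$S^{2}{\left(-7,18 \right)} = \left(-8 + \frac{1}{18}\right)^{2} = \left(- \frac{143}{18}\right)^{2} = \frac{20449}{324}$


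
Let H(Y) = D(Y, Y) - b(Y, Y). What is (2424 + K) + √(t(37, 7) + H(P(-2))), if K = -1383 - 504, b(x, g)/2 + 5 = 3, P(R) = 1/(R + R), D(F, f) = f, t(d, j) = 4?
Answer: 537 + √31/2 ≈ 539.78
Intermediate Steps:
P(R) = 1/(2*R)
b(x, g) = -4 (b(x, g) = -10 + 2*3 = -10 + 6 = -4)
K = -1887
H(Y) = 4 + Y (H(Y) = Y - 1*(-4) = Y + 4 = 4 + Y)
(2424 + K) + √(t(37, 7) + H(P(-2))) = (2424 - 1887) + √(4 + (4 + (½)/(-2))) = 537 + √(4 + (4 + (½)*(-½))) = 537 + √(4 + (4 - ¼)) = 537 + √(4 + 15/4) = 537 + √(31/4) = 537 + √31/2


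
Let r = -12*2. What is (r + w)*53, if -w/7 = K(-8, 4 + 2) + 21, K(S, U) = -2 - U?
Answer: -6095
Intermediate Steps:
r = -24
w = -91 (w = -7*((-2 - (4 + 2)) + 21) = -7*((-2 - 1*6) + 21) = -7*((-2 - 6) + 21) = -7*(-8 + 21) = -7*13 = -91)
(r + w)*53 = (-24 - 91)*53 = -115*53 = -6095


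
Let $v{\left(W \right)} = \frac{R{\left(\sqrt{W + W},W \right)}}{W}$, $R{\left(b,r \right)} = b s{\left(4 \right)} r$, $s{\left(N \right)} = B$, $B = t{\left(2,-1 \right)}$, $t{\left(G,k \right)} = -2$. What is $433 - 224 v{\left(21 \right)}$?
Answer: $433 + 448 \sqrt{42} \approx 3336.4$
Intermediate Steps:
$B = -2$
$s{\left(N \right)} = -2$
$R{\left(b,r \right)} = - 2 b r$ ($R{\left(b,r \right)} = b \left(-2\right) r = - 2 b r$)
$v{\left(W \right)} = - 2 \sqrt{2} \sqrt{W}$ ($v{\left(W \right)} = \frac{\left(-2\right) \sqrt{W + W} W}{W} = \frac{\left(-2\right) \sqrt{2 W} W}{W} = \frac{\left(-2\right) \sqrt{2} \sqrt{W} W}{W} = \frac{\left(-2\right) \sqrt{2} W^{\frac{3}{2}}}{W} = - 2 \sqrt{2} \sqrt{W}$)
$433 - 224 v{\left(21 \right)} = 433 - 224 \left(- 2 \sqrt{2} \sqrt{21}\right) = 433 - 224 \left(- 2 \sqrt{42}\right) = 433 + 448 \sqrt{42}$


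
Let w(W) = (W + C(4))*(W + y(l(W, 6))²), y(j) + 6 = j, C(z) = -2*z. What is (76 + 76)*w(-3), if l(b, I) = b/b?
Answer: -36784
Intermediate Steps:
l(b, I) = 1
y(j) = -6 + j
w(W) = (-8 + W)*(25 + W) (w(W) = (W - 2*4)*(W + (-6 + 1)²) = (W - 8)*(W + (-5)²) = (-8 + W)*(W + 25) = (-8 + W)*(25 + W))
(76 + 76)*w(-3) = (76 + 76)*(-200 + (-3)² + 17*(-3)) = 152*(-200 + 9 - 51) = 152*(-242) = -36784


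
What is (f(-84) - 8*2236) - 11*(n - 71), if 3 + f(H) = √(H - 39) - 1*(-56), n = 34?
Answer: -17428 + I*√123 ≈ -17428.0 + 11.091*I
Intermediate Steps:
f(H) = 53 + √(-39 + H) (f(H) = -3 + (√(H - 39) - 1*(-56)) = -3 + (√(-39 + H) + 56) = -3 + (56 + √(-39 + H)) = 53 + √(-39 + H))
(f(-84) - 8*2236) - 11*(n - 71) = ((53 + √(-39 - 84)) - 8*2236) - 11*(34 - 71) = ((53 + √(-123)) - 17888) - 11*(-37) = ((53 + I*√123) - 17888) + 407 = (-17835 + I*√123) + 407 = -17428 + I*√123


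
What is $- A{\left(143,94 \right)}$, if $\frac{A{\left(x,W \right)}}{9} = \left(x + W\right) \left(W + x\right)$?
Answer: $-505521$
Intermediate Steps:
$A{\left(x,W \right)} = 9 \left(W + x\right)^{2}$ ($A{\left(x,W \right)} = 9 \left(x + W\right) \left(W + x\right) = 9 \left(W + x\right) \left(W + x\right) = 9 \left(W + x\right)^{2}$)
$- A{\left(143,94 \right)} = - 9 \left(94 + 143\right)^{2} = - 9 \cdot 237^{2} = - 9 \cdot 56169 = \left(-1\right) 505521 = -505521$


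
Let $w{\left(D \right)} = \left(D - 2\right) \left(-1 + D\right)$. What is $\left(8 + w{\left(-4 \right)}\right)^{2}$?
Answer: $1444$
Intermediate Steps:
$w{\left(D \right)} = \left(-1 + D\right) \left(-2 + D\right)$ ($w{\left(D \right)} = \left(-2 + D\right) \left(-1 + D\right) = \left(-1 + D\right) \left(-2 + D\right)$)
$\left(8 + w{\left(-4 \right)}\right)^{2} = \left(8 + \left(2 + \left(-4\right)^{2} - -12\right)\right)^{2} = \left(8 + \left(2 + 16 + 12\right)\right)^{2} = \left(8 + 30\right)^{2} = 38^{2} = 1444$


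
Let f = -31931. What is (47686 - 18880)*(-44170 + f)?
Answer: -2192165406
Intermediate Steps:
(47686 - 18880)*(-44170 + f) = (47686 - 18880)*(-44170 - 31931) = 28806*(-76101) = -2192165406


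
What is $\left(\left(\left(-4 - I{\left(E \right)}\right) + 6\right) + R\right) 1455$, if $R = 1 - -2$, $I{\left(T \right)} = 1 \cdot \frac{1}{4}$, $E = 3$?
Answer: $\frac{27645}{4} \approx 6911.3$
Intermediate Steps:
$I{\left(T \right)} = \frac{1}{4}$ ($I{\left(T \right)} = 1 \cdot \frac{1}{4} = \frac{1}{4}$)
$R = 3$ ($R = 1 + 2 = 3$)
$\left(\left(\left(-4 - I{\left(E \right)}\right) + 6\right) + R\right) 1455 = \left(\left(\left(-4 - \frac{1}{4}\right) + 6\right) + 3\right) 1455 = \left(\left(- \frac{17}{4} + 6\right) + 3\right) 1455 = \left(\frac{7}{4} + 3\right) 1455 = \frac{19}{4} \cdot 1455 = \frac{27645}{4}$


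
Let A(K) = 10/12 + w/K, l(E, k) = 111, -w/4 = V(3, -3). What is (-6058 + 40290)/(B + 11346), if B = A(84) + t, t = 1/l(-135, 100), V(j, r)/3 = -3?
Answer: 53196528/17633659 ≈ 3.0168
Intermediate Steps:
V(j, r) = -9 (V(j, r) = 3*(-3) = -9)
w = 36 (w = -4*(-9) = 36)
A(K) = 5/6 + 36/K (A(K) = 10/12 + 36/K = 10*(1/12) + 36/K = 5/6 + 36/K)
t = 1/111 ≈ 0.0090090
B = 1975/1554 (B = (5/6 + 36/84) + 1/111 = (5/6 + 36*(1/84)) + 1/111 = (5/6 + 3/7) + 1/111 = 53/42 + 1/111 = 1975/1554 ≈ 1.2709)
(-6058 + 40290)/(B + 11346) = (-6058 + 40290)/(1975/1554 + 11346) = 34232/(17633659/1554) = 34232*(1554/17633659) = 53196528/17633659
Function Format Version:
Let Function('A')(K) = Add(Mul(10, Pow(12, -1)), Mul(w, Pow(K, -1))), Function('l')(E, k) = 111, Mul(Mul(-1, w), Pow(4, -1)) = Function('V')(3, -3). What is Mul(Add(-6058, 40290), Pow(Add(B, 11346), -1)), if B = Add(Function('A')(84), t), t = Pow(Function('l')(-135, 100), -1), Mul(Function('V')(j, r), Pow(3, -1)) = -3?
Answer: Rational(53196528, 17633659) ≈ 3.0168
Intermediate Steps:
Function('V')(j, r) = -9 (Function('V')(j, r) = Mul(3, -3) = -9)
w = 36 (w = Mul(-4, -9) = 36)
Function('A')(K) = Add(Rational(5, 6), Mul(36, Pow(K, -1))) (Function('A')(K) = Add(Mul(10, Pow(12, -1)), Mul(36, Pow(K, -1))) = Add(Mul(10, Rational(1, 12)), Mul(36, Pow(K, -1))) = Add(Rational(5, 6), Mul(36, Pow(K, -1))))
t = Rational(1, 111) (t = Pow(111, -1) = Rational(1, 111) ≈ 0.0090090)
B = Rational(1975, 1554) (B = Add(Add(Rational(5, 6), Mul(36, Pow(84, -1))), Rational(1, 111)) = Add(Add(Rational(5, 6), Mul(36, Rational(1, 84))), Rational(1, 111)) = Add(Add(Rational(5, 6), Rational(3, 7)), Rational(1, 111)) = Add(Rational(53, 42), Rational(1, 111)) = Rational(1975, 1554) ≈ 1.2709)
Mul(Add(-6058, 40290), Pow(Add(B, 11346), -1)) = Mul(Add(-6058, 40290), Pow(Add(Rational(1975, 1554), 11346), -1)) = Mul(34232, Pow(Rational(17633659, 1554), -1)) = Mul(34232, Rational(1554, 17633659)) = Rational(53196528, 17633659)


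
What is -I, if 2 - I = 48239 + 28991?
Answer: 77228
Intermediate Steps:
I = -77228 (I = 2 - (48239 + 28991) = 2 - 1*77230 = 2 - 77230 = -77228)
-I = -1*(-77228) = 77228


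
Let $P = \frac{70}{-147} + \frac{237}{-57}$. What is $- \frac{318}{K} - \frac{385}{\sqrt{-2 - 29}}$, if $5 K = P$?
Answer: $\frac{634410}{1849} + \frac{385 i \sqrt{31}}{31} \approx 343.11 + 69.148 i$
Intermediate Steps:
$P = - \frac{1849}{399}$ ($P = 70 \left(- \frac{1}{147}\right) + 237 \left(- \frac{1}{57}\right) = - \frac{10}{21} - \frac{79}{19} = - \frac{1849}{399} \approx -4.6341$)
$K = - \frac{1849}{1995}$ ($K = \frac{1}{5} \left(- \frac{1849}{399}\right) = - \frac{1849}{1995} \approx -0.92682$)
$- \frac{318}{K} - \frac{385}{\sqrt{-2 - 29}} = - \frac{318}{- \frac{1849}{1995}} - \frac{385}{\sqrt{-2 - 29}} = \left(-318\right) \left(- \frac{1995}{1849}\right) - \frac{385}{\sqrt{-31}} = \frac{634410}{1849} - \frac{385}{i \sqrt{31}} = \frac{634410}{1849} - 385 \left(- \frac{i \sqrt{31}}{31}\right) = \frac{634410}{1849} + \frac{385 i \sqrt{31}}{31}$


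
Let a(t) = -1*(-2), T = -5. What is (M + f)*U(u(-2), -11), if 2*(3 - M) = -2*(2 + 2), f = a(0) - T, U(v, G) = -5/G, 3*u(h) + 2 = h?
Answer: 70/11 ≈ 6.3636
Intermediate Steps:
a(t) = 2
u(h) = -⅔ + h/3
f = 7 (f = 2 - 1*(-5) = 2 + 5 = 7)
M = 7 (M = 3 - (-1)*(2 + 2) = 3 - (-1)*4 = 3 - ½*(-8) = 3 + 4 = 7)
(M + f)*U(u(-2), -11) = (7 + 7)*(-5/(-11)) = 14*(-5*(-1/11)) = 14*(5/11) = 70/11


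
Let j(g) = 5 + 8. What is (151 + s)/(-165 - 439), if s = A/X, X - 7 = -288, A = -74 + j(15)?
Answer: -10623/42431 ≈ -0.25036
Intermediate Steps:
j(g) = 13
A = -61 (A = -74 + 13 = -61)
X = -281 (X = 7 - 288 = -281)
s = 61/281 (s = -61/(-281) = -61*(-1/281) = 61/281 ≈ 0.21708)
(151 + s)/(-165 - 439) = (151 + 61/281)/(-165 - 439) = (42492/281)/(-604) = (42492/281)*(-1/604) = -10623/42431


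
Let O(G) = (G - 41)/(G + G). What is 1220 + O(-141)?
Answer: 172111/141 ≈ 1220.6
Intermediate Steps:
O(G) = (-41 + G)/(2*G) (O(G) = (-41 + G)/((2*G)) = (-41 + G)*(1/(2*G)) = (-41 + G)/(2*G))
1220 + O(-141) = 1220 + (1/2)*(-41 - 141)/(-141) = 1220 + (1/2)*(-1/141)*(-182) = 1220 + 91/141 = 172111/141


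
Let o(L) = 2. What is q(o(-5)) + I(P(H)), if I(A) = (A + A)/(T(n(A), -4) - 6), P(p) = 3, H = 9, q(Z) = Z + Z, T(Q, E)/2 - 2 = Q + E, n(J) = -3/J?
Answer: 7/2 ≈ 3.5000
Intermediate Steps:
T(Q, E) = 4 + 2*E + 2*Q (T(Q, E) = 4 + 2*(Q + E) = 4 + 2*(E + Q) = 4 + (2*E + 2*Q) = 4 + 2*E + 2*Q)
q(Z) = 2*Z
I(A) = 2*A/(-10 - 6/A) (I(A) = (A + A)/((4 + 2*(-4) + 2*(-3/A)) - 6) = (2*A)/((4 - 8 - 6/A) - 6) = (2*A)/((-4 - 6/A) - 6) = (2*A)/(-10 - 6/A) = 2*A/(-10 - 6/A))
q(o(-5)) + I(P(H)) = 2*2 - 1*3²/(3 + 5*3) = 4 - 1*9/(3 + 15) = 4 - 1*9/18 = 4 - 1*9*1/18 = 4 - ½ = 7/2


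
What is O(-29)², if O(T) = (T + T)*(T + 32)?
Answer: 30276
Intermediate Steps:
O(T) = 2*T*(32 + T) (O(T) = (2*T)*(32 + T) = 2*T*(32 + T))
O(-29)² = (2*(-29)*(32 - 29))² = (2*(-29)*3)² = (-174)² = 30276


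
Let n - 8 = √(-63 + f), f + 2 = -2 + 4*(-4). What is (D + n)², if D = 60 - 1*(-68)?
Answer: (136 + I*√83)² ≈ 18413.0 + 2478.0*I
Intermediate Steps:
f = -20 (f = -2 + (-2 + 4*(-4)) = -2 + (-2 - 16) = -2 - 18 = -20)
n = 8 + I*√83 (n = 8 + √(-63 - 20) = 8 + √(-83) = 8 + I*√83 ≈ 8.0 + 9.1104*I)
D = 128 (D = 60 + 68 = 128)
(D + n)² = (128 + (8 + I*√83))² = (136 + I*√83)²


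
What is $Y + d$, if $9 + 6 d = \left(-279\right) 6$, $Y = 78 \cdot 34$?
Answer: $\frac{4743}{2} \approx 2371.5$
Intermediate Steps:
$Y = 2652$
$d = - \frac{561}{2}$ ($d = - \frac{3}{2} + \frac{\left(-279\right) 6}{6} = - \frac{3}{2} + \frac{1}{6} \left(-1674\right) = - \frac{3}{2} - 279 = - \frac{561}{2} \approx -280.5$)
$Y + d = 2652 - \frac{561}{2} = \frac{4743}{2}$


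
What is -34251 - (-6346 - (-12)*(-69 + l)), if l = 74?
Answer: -27965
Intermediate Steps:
-34251 - (-6346 - (-12)*(-69 + l)) = -34251 - (-6346 - (-12)*(-69 + 74)) = -34251 - (-6346 - (-12)*5) = -34251 - (-6346 - 1*(-60)) = -34251 - (-6346 + 60) = -34251 - 1*(-6286) = -34251 + 6286 = -27965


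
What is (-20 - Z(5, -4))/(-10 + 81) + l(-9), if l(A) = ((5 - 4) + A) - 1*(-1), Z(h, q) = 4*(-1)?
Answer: -513/71 ≈ -7.2253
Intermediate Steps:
Z(h, q) = -4
l(A) = 2 + A (l(A) = (1 + A) + 1 = 2 + A)
(-20 - Z(5, -4))/(-10 + 81) + l(-9) = (-20 - 1*(-4))/(-10 + 81) + (2 - 9) = (-20 + 4)/71 - 7 = -16*1/71 - 7 = -16/71 - 7 = -513/71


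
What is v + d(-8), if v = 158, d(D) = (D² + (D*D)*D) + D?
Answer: -298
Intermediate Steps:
d(D) = D + D² + D³ (d(D) = (D² + D²*D) + D = (D² + D³) + D = D + D² + D³)
v + d(-8) = 158 - 8*(1 - 8 + (-8)²) = 158 - 8*(1 - 8 + 64) = 158 - 8*57 = 158 - 456 = -298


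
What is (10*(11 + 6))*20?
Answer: 3400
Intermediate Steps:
(10*(11 + 6))*20 = (10*17)*20 = 170*20 = 3400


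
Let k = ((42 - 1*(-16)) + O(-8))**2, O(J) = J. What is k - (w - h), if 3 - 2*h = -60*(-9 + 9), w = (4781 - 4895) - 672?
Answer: 6575/2 ≈ 3287.5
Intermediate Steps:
w = -786 (w = -114 - 672 = -786)
k = 2500 (k = ((42 - 1*(-16)) - 8)**2 = ((42 + 16) - 8)**2 = (58 - 8)**2 = 50**2 = 2500)
h = 3/2 (h = 3/2 - (-15)*4*(-9 + 9)/2 = 3/2 - (-15)*4*0/2 = 3/2 - (-15)*0/2 = 3/2 - 1/2*0 = 3/2 + 0 = 3/2 ≈ 1.5000)
k - (w - h) = 2500 - (-786 - 1*3/2) = 2500 - (-786 - 3/2) = 2500 - 1*(-1575/2) = 2500 + 1575/2 = 6575/2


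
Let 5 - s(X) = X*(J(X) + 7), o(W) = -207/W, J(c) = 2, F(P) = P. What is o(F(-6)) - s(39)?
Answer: 761/2 ≈ 380.50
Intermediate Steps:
s(X) = 5 - 9*X (s(X) = 5 - X*(2 + 7) = 5 - X*9 = 5 - 9*X)
o(F(-6)) - s(39) = -207/(-6) - (5 - 9*39) = -207*(-1/6) - (5 - 351) = 69/2 - 1*(-346) = 69/2 + 346 = 761/2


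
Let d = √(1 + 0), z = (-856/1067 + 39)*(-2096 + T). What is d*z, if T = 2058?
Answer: -1548766/1067 ≈ -1451.5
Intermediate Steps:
z = -1548766/1067 (z = (-856/1067 + 39)*(-2096 + 2058) = (-856*1/1067 + 39)*(-38) = (-856/1067 + 39)*(-38) = (40757/1067)*(-38) = -1548766/1067 ≈ -1451.5)
d = 1 (d = √1 = 1)
d*z = 1*(-1548766/1067) = -1548766/1067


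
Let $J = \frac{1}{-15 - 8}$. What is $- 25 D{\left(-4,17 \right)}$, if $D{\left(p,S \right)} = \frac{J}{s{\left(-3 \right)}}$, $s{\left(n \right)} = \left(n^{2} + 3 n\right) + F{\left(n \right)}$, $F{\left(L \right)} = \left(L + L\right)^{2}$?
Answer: $\frac{25}{828} \approx 0.030193$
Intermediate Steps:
$F{\left(L \right)} = 4 L^{2}$ ($F{\left(L \right)} = \left(2 L\right)^{2} = 4 L^{2}$)
$s{\left(n \right)} = 3 n + 5 n^{2}$ ($s{\left(n \right)} = \left(n^{2} + 3 n\right) + 4 n^{2} = 3 n + 5 n^{2}$)
$J = - \frac{1}{23}$ ($J = \frac{1}{-23} = - \frac{1}{23} \approx -0.043478$)
$D{\left(p,S \right)} = - \frac{1}{828}$ ($D{\left(p,S \right)} = - \frac{1}{23 \left(- 3 \left(3 + 5 \left(-3\right)\right)\right)} = - \frac{1}{23 \left(- 3 \left(3 - 15\right)\right)} = - \frac{1}{23 \left(\left(-3\right) \left(-12\right)\right)} = - \frac{1}{23 \cdot 36} = \left(- \frac{1}{23}\right) \frac{1}{36} = - \frac{1}{828}$)
$- 25 D{\left(-4,17 \right)} = \left(-25\right) \left(- \frac{1}{828}\right) = \frac{25}{828}$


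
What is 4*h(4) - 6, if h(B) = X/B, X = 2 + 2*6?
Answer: 8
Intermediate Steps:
X = 14 (X = 2 + 12 = 14)
h(B) = 14/B
4*h(4) - 6 = 4*(14/4) - 6 = 4*(14*(1/4)) - 6 = 4*(7/2) - 6 = 14 - 6 = 8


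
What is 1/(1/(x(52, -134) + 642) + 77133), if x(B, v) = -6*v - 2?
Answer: 1444/111380053 ≈ 1.2965e-5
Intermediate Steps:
x(B, v) = -2 - 6*v
1/(1/(x(52, -134) + 642) + 77133) = 1/(1/((-2 - 6*(-134)) + 642) + 77133) = 1/(1/((-2 + 804) + 642) + 77133) = 1/(1/(802 + 642) + 77133) = 1/(1/1444 + 77133) = 1/(111380053/1444) = 1444/111380053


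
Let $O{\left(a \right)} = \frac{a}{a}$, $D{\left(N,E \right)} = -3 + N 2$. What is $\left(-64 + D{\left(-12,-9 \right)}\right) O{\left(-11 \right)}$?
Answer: $-91$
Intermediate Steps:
$D{\left(N,E \right)} = -3 + 2 N$
$O{\left(a \right)} = 1$
$\left(-64 + D{\left(-12,-9 \right)}\right) O{\left(-11 \right)} = \left(-64 + \left(-3 + 2 \left(-12\right)\right)\right) 1 = \left(-64 - 27\right) 1 = \left(-91\right) 1 = -91$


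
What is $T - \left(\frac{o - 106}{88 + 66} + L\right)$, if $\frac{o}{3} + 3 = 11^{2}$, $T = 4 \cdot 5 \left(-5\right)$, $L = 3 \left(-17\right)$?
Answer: $- \frac{3897}{77} \approx -50.61$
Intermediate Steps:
$L = -51$
$T = -100$ ($T = 20 \left(-5\right) = -100$)
$o = 354$ ($o = -9 + 3 \cdot 11^{2} = -9 + 3 \cdot 121 = -9 + 363 = 354$)
$T - \left(\frac{o - 106}{88 + 66} + L\right) = -100 - \left(\frac{354 - 106}{88 + 66} - 51\right) = -100 - \left(\frac{248}{154} - 51\right) = -100 - \left(248 \cdot \frac{1}{154} - 51\right) = -100 - \left(\frac{124}{77} - 51\right) = -100 - - \frac{3803}{77} = -100 + \frac{3803}{77} = - \frac{3897}{77}$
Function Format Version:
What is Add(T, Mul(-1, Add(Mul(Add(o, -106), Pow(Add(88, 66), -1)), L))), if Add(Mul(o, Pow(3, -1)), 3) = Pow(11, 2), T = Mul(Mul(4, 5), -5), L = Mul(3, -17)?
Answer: Rational(-3897, 77) ≈ -50.610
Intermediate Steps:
L = -51
T = -100 (T = Mul(20, -5) = -100)
o = 354 (o = Add(-9, Mul(3, Pow(11, 2))) = Add(-9, Mul(3, 121)) = Add(-9, 363) = 354)
Add(T, Mul(-1, Add(Mul(Add(o, -106), Pow(Add(88, 66), -1)), L))) = Add(-100, Mul(-1, Add(Mul(Add(354, -106), Pow(Add(88, 66), -1)), -51))) = Add(-100, Mul(-1, Add(Mul(248, Pow(154, -1)), -51))) = Add(-100, Mul(-1, Add(Mul(248, Rational(1, 154)), -51))) = Add(-100, Mul(-1, Add(Rational(124, 77), -51))) = Add(-100, Mul(-1, Rational(-3803, 77))) = Add(-100, Rational(3803, 77)) = Rational(-3897, 77)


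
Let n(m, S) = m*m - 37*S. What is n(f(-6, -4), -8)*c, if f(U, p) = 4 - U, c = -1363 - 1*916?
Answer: -902484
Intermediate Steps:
c = -2279 (c = -1363 - 916 = -2279)
n(m, S) = m² - 37*S
n(f(-6, -4), -8)*c = ((4 - 1*(-6))² - 37*(-8))*(-2279) = ((4 + 6)² + 296)*(-2279) = (10² + 296)*(-2279) = (100 + 296)*(-2279) = 396*(-2279) = -902484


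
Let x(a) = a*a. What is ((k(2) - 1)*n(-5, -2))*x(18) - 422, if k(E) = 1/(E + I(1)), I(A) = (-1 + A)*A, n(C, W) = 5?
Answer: -1232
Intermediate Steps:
I(A) = A*(-1 + A)
x(a) = a²
k(E) = 1/E (k(E) = 1/(E + 1*(-1 + 1)) = 1/(E + 1*0) = 1/(E + 0) = 1/E)
((k(2) - 1)*n(-5, -2))*x(18) - 422 = ((1/2 - 1)*5)*18² - 422 = ((½ - 1)*5)*324 - 422 = -½*5*324 - 422 = -5/2*324 - 422 = -810 - 422 = -1232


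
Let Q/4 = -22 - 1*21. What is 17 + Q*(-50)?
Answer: 8617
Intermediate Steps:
Q = -172 (Q = 4*(-22 - 1*21) = 4*(-22 - 21) = 4*(-43) = -172)
17 + Q*(-50) = 17 - 172*(-50) = 17 + 8600 = 8617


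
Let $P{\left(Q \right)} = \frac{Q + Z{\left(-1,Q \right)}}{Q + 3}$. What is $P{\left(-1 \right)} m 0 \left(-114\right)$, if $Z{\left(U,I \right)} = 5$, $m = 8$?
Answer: $0$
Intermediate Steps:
$P{\left(Q \right)} = \frac{5 + Q}{3 + Q}$ ($P{\left(Q \right)} = \frac{Q + 5}{Q + 3} = \frac{5 + Q}{3 + Q}$)
$P{\left(-1 \right)} m 0 \left(-114\right) = \frac{5 - 1}{3 - 1} \cdot 8 \cdot 0 \left(-114\right) = \frac{1}{2} \cdot 4 \cdot 8 \cdot 0 \left(-114\right) = 2 \cdot 8 \cdot 0 \left(-114\right) = 16 \cdot 0 \left(-114\right) = 0 \left(-114\right) = 0$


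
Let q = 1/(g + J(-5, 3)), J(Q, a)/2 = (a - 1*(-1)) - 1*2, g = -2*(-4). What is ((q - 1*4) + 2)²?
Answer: 529/144 ≈ 3.6736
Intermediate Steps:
g = 8
J(Q, a) = -2 + 2*a (J(Q, a) = 2*((a - 1*(-1)) - 1*2) = 2*((a + 1) - 2) = 2*((1 + a) - 2) = 2*(-1 + a) = -2 + 2*a)
q = 1/12 (q = 1/(8 + (-2 + 2*3)) = 1/(8 + (-2 + 6)) = 1/(8 + 4) = 1/12 ≈ 0.083333)
((q - 1*4) + 2)² = ((1/12 - 1*4) + 2)² = ((1/12 - 4) + 2)² = (-47/12 + 2)² = (-23/12)² = 529/144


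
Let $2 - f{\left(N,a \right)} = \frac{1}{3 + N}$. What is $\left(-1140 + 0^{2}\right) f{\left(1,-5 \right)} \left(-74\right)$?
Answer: $147630$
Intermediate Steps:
$f{\left(N,a \right)} = 2 - \frac{1}{3 + N}$
$\left(-1140 + 0^{2}\right) f{\left(1,-5 \right)} \left(-74\right) = \left(-1140 + 0^{2}\right) \frac{5 + 2 \cdot 1}{3 + 1} \left(-74\right) = \left(-1140 + 0\right) \frac{5 + 2}{4} \left(-74\right) = - 1140 \cdot \frac{1}{4} \cdot 7 \left(-74\right) = - 1140 \cdot \frac{7}{4} \left(-74\right) = \left(-1140\right) \left(- \frac{259}{2}\right) = 147630$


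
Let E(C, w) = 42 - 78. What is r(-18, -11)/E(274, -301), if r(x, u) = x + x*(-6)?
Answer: -5/2 ≈ -2.5000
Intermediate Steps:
E(C, w) = -36
r(x, u) = -5*x (r(x, u) = x - 6*x = -5*x)
r(-18, -11)/E(274, -301) = -5*(-18)/(-36) = 90*(-1/36) = -5/2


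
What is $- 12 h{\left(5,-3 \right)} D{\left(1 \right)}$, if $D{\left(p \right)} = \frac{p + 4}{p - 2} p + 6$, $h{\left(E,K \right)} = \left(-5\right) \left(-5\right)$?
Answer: $-300$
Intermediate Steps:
$h{\left(E,K \right)} = 25$
$D{\left(p \right)} = 6 + \frac{p \left(4 + p\right)}{-2 + p}$ ($D{\left(p \right)} = \frac{4 + p}{-2 + p} p + 6 = \frac{p \left(4 + p\right)}{-2 + p} + 6 = 6 + \frac{p \left(4 + p\right)}{-2 + p}$)
$- 12 h{\left(5,-3 \right)} D{\left(1 \right)} = \left(-12\right) 25 \frac{-12 + 1^{2} + 10 \cdot 1}{-2 + 1} = - 300 \frac{-12 + 1 + 10}{-1} = - 300 \left(\left(-1\right) \left(-1\right)\right) = \left(-300\right) 1 = -300$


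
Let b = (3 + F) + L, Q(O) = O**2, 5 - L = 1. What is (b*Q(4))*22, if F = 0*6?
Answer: 2464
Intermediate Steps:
L = 4 (L = 5 - 1*1 = 5 - 1 = 4)
F = 0
b = 7 (b = (3 + 0) + 4 = 3 + 4 = 7)
(b*Q(4))*22 = (7*4**2)*22 = (7*16)*22 = 112*22 = 2464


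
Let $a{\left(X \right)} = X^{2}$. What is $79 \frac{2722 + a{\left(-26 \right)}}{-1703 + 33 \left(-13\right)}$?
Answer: $- \frac{134221}{1066} \approx -125.91$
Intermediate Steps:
$79 \frac{2722 + a{\left(-26 \right)}}{-1703 + 33 \left(-13\right)} = 79 \frac{2722 + \left(-26\right)^{2}}{-1703 + 33 \left(-13\right)} = 79 \frac{2722 + 676}{-1703 - 429} = 79 \frac{3398}{-2132} = 79 \cdot 3398 \left(- \frac{1}{2132}\right) = 79 \left(- \frac{1699}{1066}\right) = - \frac{134221}{1066}$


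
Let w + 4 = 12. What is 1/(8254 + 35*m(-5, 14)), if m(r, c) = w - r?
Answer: 1/8709 ≈ 0.00011482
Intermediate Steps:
w = 8 (w = -4 + 12 = 8)
m(r, c) = 8 - r
1/(8254 + 35*m(-5, 14)) = 1/(8254 + 35*(8 - 1*(-5))) = 1/(8254 + 35*(8 + 5)) = 1/(8254 + 35*13) = 1/(8254 + 455) = 1/8709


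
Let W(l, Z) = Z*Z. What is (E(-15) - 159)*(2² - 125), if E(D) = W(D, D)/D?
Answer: 21054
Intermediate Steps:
W(l, Z) = Z²
E(D) = D (E(D) = D²/D = D)
(E(-15) - 159)*(2² - 125) = (-15 - 159)*(2² - 125) = -174*(4 - 125) = -174*(-121) = 21054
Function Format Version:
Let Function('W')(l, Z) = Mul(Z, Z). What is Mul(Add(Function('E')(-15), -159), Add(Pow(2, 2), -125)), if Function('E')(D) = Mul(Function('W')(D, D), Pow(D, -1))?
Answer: 21054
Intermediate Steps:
Function('W')(l, Z) = Pow(Z, 2)
Function('E')(D) = D (Function('E')(D) = Mul(Pow(D, 2), Pow(D, -1)) = D)
Mul(Add(Function('E')(-15), -159), Add(Pow(2, 2), -125)) = Mul(Add(-15, -159), Add(Pow(2, 2), -125)) = Mul(-174, Add(4, -125)) = Mul(-174, -121) = 21054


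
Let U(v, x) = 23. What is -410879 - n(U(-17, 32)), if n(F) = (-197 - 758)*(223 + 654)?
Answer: 426656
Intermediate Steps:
n(F) = -837535 (n(F) = -955*877 = -837535)
-410879 - n(U(-17, 32)) = -410879 - 1*(-837535) = -410879 + 837535 = 426656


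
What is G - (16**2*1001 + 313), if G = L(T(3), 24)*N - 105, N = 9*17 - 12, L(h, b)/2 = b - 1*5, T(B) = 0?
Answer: -251316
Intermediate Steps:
L(h, b) = -10 + 2*b (L(h, b) = 2*(b - 1*5) = 2*(b - 5) = 2*(-5 + b) = -10 + 2*b)
N = 141 (N = 153 - 12 = 141)
G = 5253 (G = (-10 + 2*24)*141 - 105 = (-10 + 48)*141 - 105 = 38*141 - 105 = 5358 - 105 = 5253)
G - (16**2*1001 + 313) = 5253 - (16**2*1001 + 313) = 5253 - (256*1001 + 313) = 5253 - (256256 + 313) = 5253 - 1*256569 = 5253 - 256569 = -251316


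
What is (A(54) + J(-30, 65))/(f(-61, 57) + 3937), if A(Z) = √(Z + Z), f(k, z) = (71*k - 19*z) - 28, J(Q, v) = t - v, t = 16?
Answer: 7/215 - 6*√3/1505 ≈ 0.025653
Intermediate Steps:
J(Q, v) = 16 - v
f(k, z) = -28 - 19*z + 71*k (f(k, z) = (-19*z + 71*k) - 28 = -28 - 19*z + 71*k)
A(Z) = √2*√Z (A(Z) = √(2*Z) = √2*√Z)
(A(54) + J(-30, 65))/(f(-61, 57) + 3937) = (√2*√54 + (16 - 1*65))/((-28 - 19*57 + 71*(-61)) + 3937) = (√2*(3*√6) + (16 - 65))/((-28 - 1083 - 4331) + 3937) = (6*√3 - 49)/(-5442 + 3937) = (-49 + 6*√3)/(-1505) = (-49 + 6*√3)*(-1/1505) = 7/215 - 6*√3/1505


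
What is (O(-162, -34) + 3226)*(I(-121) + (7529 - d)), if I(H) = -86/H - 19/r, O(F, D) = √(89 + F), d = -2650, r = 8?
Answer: 15890729193/484 + 9851661*I*√73/968 ≈ 3.2832e+7 + 86955.0*I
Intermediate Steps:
I(H) = -19/8 - 86/H (I(H) = -86/H - 19/8 = -19/8 - 86/H)
(O(-162, -34) + 3226)*(I(-121) + (7529 - d)) = (√(89 - 162) + 3226)*((-19/8 - 86/(-121)) + (7529 - 1*(-2650))) = (√(-73) + 3226)*((-19/8 - 86*(-1/121)) + (7529 + 2650)) = (I*√73 + 3226)*((-19/8 + 86/121) + 10179) = (3226 + I*√73)*(-1611/968 + 10179) = (3226 + I*√73)*(9851661/968) = 15890729193/484 + 9851661*I*√73/968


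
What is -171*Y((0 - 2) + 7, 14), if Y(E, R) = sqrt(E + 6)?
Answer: -171*sqrt(11) ≈ -567.14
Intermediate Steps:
Y(E, R) = sqrt(6 + E)
-171*Y((0 - 2) + 7, 14) = -171*sqrt(6 + ((0 - 2) + 7)) = -171*sqrt(6 + (-2 + 7)) = -171*sqrt(6 + 5) = -171*sqrt(11)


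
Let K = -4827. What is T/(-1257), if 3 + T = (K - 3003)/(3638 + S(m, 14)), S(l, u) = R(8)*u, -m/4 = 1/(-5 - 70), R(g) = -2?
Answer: 622/151259 ≈ 0.0041122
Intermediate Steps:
m = 4/75 (m = -4/(-5 - 70) = -4/(-75) = -4*(-1/75) = 4/75 ≈ 0.053333)
S(l, u) = -2*u
T = -1866/361 (T = -3 + (-4827 - 3003)/(3638 - 2*14) = -3 - 7830/(3638 - 28) = -3 - 7830/3610 = -3 - 7830*1/3610 = -3 - 783/361 = -1866/361 ≈ -5.1690)
T/(-1257) = -1866/361/(-1257) = -1866/361*(-1/1257) = 622/151259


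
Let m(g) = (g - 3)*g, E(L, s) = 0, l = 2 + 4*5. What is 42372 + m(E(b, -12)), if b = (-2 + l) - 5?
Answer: 42372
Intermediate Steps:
l = 22 (l = 2 + 20 = 22)
b = 15 (b = (-2 + 22) - 5 = 20 - 5 = 15)
m(g) = g*(-3 + g) (m(g) = (-3 + g)*g = g*(-3 + g))
42372 + m(E(b, -12)) = 42372 + 0*(-3 + 0) = 42372 + 0*(-3) = 42372 + 0 = 42372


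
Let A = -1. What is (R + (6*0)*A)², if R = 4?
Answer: 16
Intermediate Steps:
(R + (6*0)*A)² = (4 + (6*0)*(-1))² = (4 + 0*(-1))² = (4 + 0)² = 4² = 16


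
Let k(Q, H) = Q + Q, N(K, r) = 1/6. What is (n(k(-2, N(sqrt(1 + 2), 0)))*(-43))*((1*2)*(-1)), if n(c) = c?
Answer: -344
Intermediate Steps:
N(K, r) = 1/6
k(Q, H) = 2*Q
(n(k(-2, N(sqrt(1 + 2), 0)))*(-43))*((1*2)*(-1)) = ((2*(-2))*(-43))*((1*2)*(-1)) = (-4*(-43))*(2*(-1)) = 172*(-2) = -344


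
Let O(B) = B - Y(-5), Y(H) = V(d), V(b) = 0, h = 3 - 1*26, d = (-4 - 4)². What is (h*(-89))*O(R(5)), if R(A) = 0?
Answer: 0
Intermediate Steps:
d = 64 (d = (-8)² = 64)
h = -23 (h = 3 - 26 = -23)
Y(H) = 0
O(B) = B (O(B) = B - 1*0 = B + 0 = B)
(h*(-89))*O(R(5)) = -23*(-89)*0 = 2047*0 = 0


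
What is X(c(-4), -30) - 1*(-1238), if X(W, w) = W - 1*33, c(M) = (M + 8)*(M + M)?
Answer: 1173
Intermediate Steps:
c(M) = 2*M*(8 + M) (c(M) = (8 + M)*(2*M) = 2*M*(8 + M))
X(W, w) = -33 + W (X(W, w) = W - 33 = -33 + W)
X(c(-4), -30) - 1*(-1238) = (-33 + 2*(-4)*(8 - 4)) - 1*(-1238) = (-33 + 2*(-4)*4) + 1238 = (-33 - 32) + 1238 = -65 + 1238 = 1173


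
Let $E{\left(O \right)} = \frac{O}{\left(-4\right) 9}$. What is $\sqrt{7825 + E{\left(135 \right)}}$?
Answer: $\frac{\sqrt{31285}}{2} \approx 88.438$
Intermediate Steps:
$E{\left(O \right)} = - \frac{O}{36}$ ($E{\left(O \right)} = \frac{O}{-36} = O \left(- \frac{1}{36}\right) = - \frac{O}{36}$)
$\sqrt{7825 + E{\left(135 \right)}} = \sqrt{7825 - \frac{15}{4}} = \sqrt{\frac{31285}{4}} = \frac{\sqrt{31285}}{2}$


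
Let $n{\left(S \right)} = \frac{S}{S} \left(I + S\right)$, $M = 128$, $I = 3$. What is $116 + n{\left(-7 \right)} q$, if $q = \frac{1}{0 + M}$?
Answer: $\frac{3711}{32} \approx 115.97$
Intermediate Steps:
$n{\left(S \right)} = 3 + S$ ($n{\left(S \right)} = \frac{S}{S} \left(3 + S\right) = 1 \left(3 + S\right) = 3 + S$)
$q = \frac{1}{128}$ ($q = \frac{1}{0 + 128} = \frac{1}{128} \approx 0.0078125$)
$116 + n{\left(-7 \right)} q = 116 + \left(3 - 7\right) \frac{1}{128} = 116 - \frac{1}{32} = \frac{3711}{32}$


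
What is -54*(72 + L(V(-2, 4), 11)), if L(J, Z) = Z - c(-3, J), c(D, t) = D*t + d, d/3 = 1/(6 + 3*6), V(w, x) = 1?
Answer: -18549/4 ≈ -4637.3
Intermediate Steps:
d = ⅛ (d = 3/(6 + 3*6) = 3/(6 + 18) = 3/24 = 3*(1/24) = ⅛ ≈ 0.12500)
c(D, t) = ⅛ + D*t (c(D, t) = D*t + ⅛ = ⅛ + D*t)
L(J, Z) = -⅛ + Z + 3*J (L(J, Z) = Z - (⅛ - 3*J) = Z + (-⅛ + 3*J) = -⅛ + Z + 3*J)
-54*(72 + L(V(-2, 4), 11)) = -54*(72 + (-⅛ + 11 + 3*1)) = -54*(72 + (-⅛ + 11 + 3)) = -54*(72 + 111/8) = -54*687/8 = -18549/4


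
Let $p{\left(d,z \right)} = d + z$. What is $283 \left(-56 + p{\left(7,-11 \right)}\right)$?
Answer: $-16980$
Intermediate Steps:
$283 \left(-56 + p{\left(7,-11 \right)}\right) = 283 \left(-56 + \left(7 - 11\right)\right) = 283 \left(-56 - 4\right) = 283 \left(-60\right) = -16980$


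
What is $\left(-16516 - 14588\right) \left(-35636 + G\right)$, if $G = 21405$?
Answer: $442641024$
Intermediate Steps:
$\left(-16516 - 14588\right) \left(-35636 + G\right) = \left(-16516 - 14588\right) \left(-35636 + 21405\right) = \left(-31104\right) \left(-14231\right) = 442641024$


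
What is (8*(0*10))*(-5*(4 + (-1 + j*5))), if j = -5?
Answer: 0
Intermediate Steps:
(8*(0*10))*(-5*(4 + (-1 + j*5))) = (8*(0*10))*(-5*(4 + (-1 - 5*5))) = (8*0)*(-5*(4 + (-1 - 25))) = 0*(-5*(4 - 26)) = 0*(-5*(-22)) = 0*110 = 0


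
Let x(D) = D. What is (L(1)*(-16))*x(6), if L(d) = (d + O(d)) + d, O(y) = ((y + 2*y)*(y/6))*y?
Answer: -240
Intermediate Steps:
O(y) = y³/2 (O(y) = ((3*y)*(y*(⅙)))*y = ((3*y)*(y/6))*y = (y²/2)*y = y³/2)
L(d) = d³/2 + 2*d (L(d) = (d + d³/2) + d = d³/2 + 2*d)
(L(1)*(-16))*x(6) = (((½)*1*(4 + 1²))*(-16))*6 = (((½)*1*(4 + 1))*(-16))*6 = (((½)*1*5)*(-16))*6 = ((5/2)*(-16))*6 = -40*6 = -240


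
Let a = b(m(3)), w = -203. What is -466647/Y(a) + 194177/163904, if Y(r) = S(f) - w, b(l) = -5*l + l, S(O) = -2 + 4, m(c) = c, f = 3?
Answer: -76445503603/33600320 ≈ -2275.1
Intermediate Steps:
S(O) = 2
b(l) = -4*l
a = -12 (a = -4*3 = -12)
Y(r) = 205 (Y(r) = 2 - 1*(-203) = 2 + 203 = 205)
-466647/Y(a) + 194177/163904 = -466647/205 + 194177/163904 = -76445503603/33600320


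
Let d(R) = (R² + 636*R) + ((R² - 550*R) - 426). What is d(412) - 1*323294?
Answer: 51200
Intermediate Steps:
d(R) = -426 + 2*R² + 86*R (d(R) = (R² + 636*R) + (-426 + R² - 550*R) = -426 + 2*R² + 86*R)
d(412) - 1*323294 = (-426 + 2*412² + 86*412) - 1*323294 = (-426 + 2*169744 + 35432) - 323294 = (-426 + 339488 + 35432) - 323294 = 374494 - 323294 = 51200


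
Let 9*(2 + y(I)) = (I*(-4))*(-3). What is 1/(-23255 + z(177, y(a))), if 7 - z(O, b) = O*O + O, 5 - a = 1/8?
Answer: -1/54754 ≈ -1.8263e-5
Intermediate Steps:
a = 39/8 (a = 5 - 1/8 = 5 - 1*⅛ = 5 - ⅛ = 39/8 ≈ 4.8750)
y(I) = -2 + 4*I/3 (y(I) = -2 + ((I*(-4))*(-3))/9 = -2 + (-4*I*(-3))/9 = -2 + (12*I)/9 = -2 + 4*I/3)
z(O, b) = 7 - O - O² (z(O, b) = 7 - (O*O + O) = 7 - (O² + O) = 7 - (O + O²) = 7 + (-O - O²) = 7 - O - O²)
1/(-23255 + z(177, y(a))) = 1/(-23255 + (7 - 1*177 - 1*177²)) = 1/(-23255 + (7 - 177 - 1*31329)) = 1/(-23255 + (7 - 177 - 31329)) = 1/(-23255 - 31499) = 1/(-54754) = -1/54754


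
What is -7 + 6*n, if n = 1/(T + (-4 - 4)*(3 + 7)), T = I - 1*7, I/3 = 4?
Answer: -177/25 ≈ -7.0800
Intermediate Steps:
I = 12 (I = 3*4 = 12)
T = 5 (T = 12 - 1*7 = 12 - 7 = 5)
n = -1/75 (n = 1/(5 + (-4 - 4)*(3 + 7)) = 1/(5 - 8*10) = 1/(5 - 80) = 1/(-75) = -1/75 ≈ -0.013333)
-7 + 6*n = -7 + 6*(-1/75) = -7 - 2/25 = -177/25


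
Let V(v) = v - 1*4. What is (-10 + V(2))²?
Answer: 144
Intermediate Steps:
V(v) = -4 + v (V(v) = v - 4 = -4 + v)
(-10 + V(2))² = (-10 + (-4 + 2))² = (-10 - 2)² = (-12)² = 144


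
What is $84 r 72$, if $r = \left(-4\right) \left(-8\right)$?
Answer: $193536$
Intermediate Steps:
$r = 32$
$84 r 72 = 84 \cdot 32 \cdot 72 = 2688 \cdot 72 = 193536$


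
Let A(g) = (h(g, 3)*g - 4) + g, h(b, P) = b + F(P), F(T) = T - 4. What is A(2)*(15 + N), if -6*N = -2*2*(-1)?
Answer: 0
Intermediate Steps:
F(T) = -4 + T
N = -⅔ (N = -(-2*2)*(-1)/6 = -(-2)*(-1)/3 = -⅙*4 = -⅔ ≈ -0.66667)
h(b, P) = -4 + P + b (h(b, P) = b + (-4 + P) = -4 + P + b)
A(g) = -4 + g + g*(-1 + g) (A(g) = ((-4 + 3 + g)*g - 4) + g = ((-1 + g)*g - 4) + g = (g*(-1 + g) - 4) + g = (-4 + g*(-1 + g)) + g = -4 + g + g*(-1 + g))
A(2)*(15 + N) = (-4 + 2²)*(15 - ⅔) = (-4 + 4)*(43/3) = 0*(43/3) = 0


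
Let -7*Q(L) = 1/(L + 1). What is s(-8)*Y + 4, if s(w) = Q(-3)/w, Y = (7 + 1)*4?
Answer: 26/7 ≈ 3.7143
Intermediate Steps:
Q(L) = -1/(7*(1 + L)) (Q(L) = -1/(7*(L + 1)) = -1/(7*(1 + L)))
Y = 32 (Y = 8*4 = 32)
s(w) = 1/(14*w) (s(w) = (-1/(7 + 7*(-3)))/w = (-1/(7 - 21))/w = (-1/(-14))/w = (-1*(-1/14))/w = 1/(14*w))
s(-8)*Y + 4 = ((1/14)/(-8))*32 + 4 = ((1/14)*(-⅛))*32 + 4 = -1/112*32 + 4 = -2/7 + 4 = 26/7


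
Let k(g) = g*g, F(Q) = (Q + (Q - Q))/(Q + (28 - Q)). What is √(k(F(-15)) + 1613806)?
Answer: √1265224129/28 ≈ 1270.4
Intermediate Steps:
F(Q) = Q/28 (F(Q) = (Q + 0)/28 = Q*(1/28) = Q/28)
k(g) = g²
√(k(F(-15)) + 1613806) = √(((1/28)*(-15))² + 1613806) = √((-15/28)² + 1613806) = √(225/784 + 1613806) = √(1265224129/784) = √1265224129/28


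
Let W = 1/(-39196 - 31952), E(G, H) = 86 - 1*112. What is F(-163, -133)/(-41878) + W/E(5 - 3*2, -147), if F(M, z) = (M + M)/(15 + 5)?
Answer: 75486001/193669836360 ≈ 0.00038977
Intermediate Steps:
F(M, z) = M/10 (F(M, z) = (2*M)/20 = (2*M)*(1/20) = M/10)
E(G, H) = -26 (E(G, H) = 86 - 112 = -26)
W = -1/71148 (W = 1/(-71148) = -1/71148 ≈ -1.4055e-5)
F(-163, -133)/(-41878) + W/E(5 - 3*2, -147) = ((1/10)*(-163))/(-41878) - 1/71148/(-26) = -163/10*(-1/41878) - 1/71148*(-1/26) = 163/418780 + 1/1849848 = 75486001/193669836360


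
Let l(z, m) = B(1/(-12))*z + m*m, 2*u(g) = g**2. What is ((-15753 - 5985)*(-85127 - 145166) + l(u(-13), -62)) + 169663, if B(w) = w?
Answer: 120150785615/24 ≈ 5.0063e+9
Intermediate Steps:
u(g) = g**2/2
l(z, m) = m**2 - z/12 (l(z, m) = z/(-12) + m*m = -z/12 + m**2 = m**2 - z/12)
((-15753 - 5985)*(-85127 - 145166) + l(u(-13), -62)) + 169663 = ((-15753 - 5985)*(-85127 - 145166) + ((-62)**2 - (-13)**2/24)) + 169663 = (-21738*(-230293) + (3844 - 169/24)) + 169663 = (5006109234 + (3844 - 1/12*169/2)) + 169663 = (5006109234 + (3844 - 169/24)) + 169663 = (5006109234 + 92087/24) + 169663 = 120146713703/24 + 169663 = 120150785615/24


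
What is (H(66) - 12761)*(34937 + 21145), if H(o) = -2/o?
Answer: -7872305116/11 ≈ -7.1566e+8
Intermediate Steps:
(H(66) - 12761)*(34937 + 21145) = (-2/66 - 12761)*(34937 + 21145) = (-2*1/66 - 12761)*56082 = (-1/33 - 12761)*56082 = -421114/33*56082 = -7872305116/11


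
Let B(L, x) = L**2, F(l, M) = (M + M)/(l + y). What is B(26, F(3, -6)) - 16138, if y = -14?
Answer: -15462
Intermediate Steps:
F(l, M) = 2*M/(-14 + l) (F(l, M) = (M + M)/(l - 14) = (2*M)/(-14 + l) = 2*M/(-14 + l))
B(26, F(3, -6)) - 16138 = 26**2 - 16138 = 676 - 16138 = -15462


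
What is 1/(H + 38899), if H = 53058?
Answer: 1/91957 ≈ 1.0875e-5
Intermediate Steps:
1/(H + 38899) = 1/(53058 + 38899) = 1/91957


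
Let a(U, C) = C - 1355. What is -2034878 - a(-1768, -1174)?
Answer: -2032349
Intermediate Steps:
a(U, C) = -1355 + C
-2034878 - a(-1768, -1174) = -2034878 - (-1355 - 1174) = -2034878 - 1*(-2529) = -2034878 + 2529 = -2032349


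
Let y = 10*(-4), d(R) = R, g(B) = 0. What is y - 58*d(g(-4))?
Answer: -40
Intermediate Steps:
y = -40
y - 58*d(g(-4)) = -40 - 58*0 = -40 + 0 = -40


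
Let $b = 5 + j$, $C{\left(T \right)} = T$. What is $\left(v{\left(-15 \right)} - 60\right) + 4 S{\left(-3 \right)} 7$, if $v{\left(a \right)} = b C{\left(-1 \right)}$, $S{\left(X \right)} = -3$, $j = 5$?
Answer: $-154$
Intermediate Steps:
$b = 10$ ($b = 5 + 5 = 10$)
$v{\left(a \right)} = -10$ ($v{\left(a \right)} = 10 \left(-1\right) = -10$)
$\left(v{\left(-15 \right)} - 60\right) + 4 S{\left(-3 \right)} 7 = \left(-10 - 60\right) + 4 \left(-3\right) 7 = -70 - 84 = -154$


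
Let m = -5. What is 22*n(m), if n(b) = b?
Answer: -110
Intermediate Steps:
22*n(m) = 22*(-5) = -110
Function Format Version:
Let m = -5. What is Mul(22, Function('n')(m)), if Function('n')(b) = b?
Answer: -110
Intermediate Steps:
Mul(22, Function('n')(m)) = Mul(22, -5) = -110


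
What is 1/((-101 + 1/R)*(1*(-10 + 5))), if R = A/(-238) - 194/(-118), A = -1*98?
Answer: 2062/1036295 ≈ 0.0019898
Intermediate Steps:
A = -98
R = 2062/1003 (R = -98/(-238) - 194/(-118) = -98*(-1/238) - 194*(-1/118) = 7/17 + 97/59 = 2062/1003 ≈ 2.0558)
1/((-101 + 1/R)*(1*(-10 + 5))) = 1/((-101 + 1/(2062/1003))*(1*(-10 + 5))) = 1/((-101 + 1003/2062)*(1*(-5))) = 1/(-207259/2062*(-5)) = 1/(1036295/2062) = 2062/1036295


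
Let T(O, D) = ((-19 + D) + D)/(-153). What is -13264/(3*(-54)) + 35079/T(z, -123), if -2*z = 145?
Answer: 436491527/21465 ≈ 20335.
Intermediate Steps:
z = -145/2 (z = -½*145 = -145/2 ≈ -72.500)
T(O, D) = 19/153 - 2*D/153 (T(O, D) = (-19 + 2*D)*(-1/153) = 19/153 - 2*D/153)
-13264/(3*(-54)) + 35079/T(z, -123) = -13264/(3*(-54)) + 35079/(19/153 - 2/153*(-123)) = -13264/(-162) + 35079/(19/153 + 82/51) = -13264*(-1/162) + 35079/(265/153) = 6632/81 + 35079*(153/265) = 6632/81 + 5367087/265 = 436491527/21465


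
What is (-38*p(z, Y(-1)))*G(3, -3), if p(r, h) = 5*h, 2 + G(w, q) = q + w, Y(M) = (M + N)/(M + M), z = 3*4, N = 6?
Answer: -950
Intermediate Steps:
z = 12
Y(M) = (6 + M)/(2*M) (Y(M) = (M + 6)/(M + M) = (6 + M)/((2*M)) = (6 + M)*(1/(2*M)) = (6 + M)/(2*M))
G(w, q) = -2 + q + w (G(w, q) = -2 + (q + w) = -2 + q + w)
(-38*p(z, Y(-1)))*G(3, -3) = (-190*(½)*(6 - 1)/(-1))*(-2 - 3 + 3) = -190*(½)*(-1)*5*(-2) = -190*(-5)/2*(-2) = -38*(-25/2)*(-2) = 475*(-2) = -950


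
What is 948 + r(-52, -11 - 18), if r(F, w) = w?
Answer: 919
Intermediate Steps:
948 + r(-52, -11 - 18) = 948 + (-11 - 18) = 948 - 29 = 919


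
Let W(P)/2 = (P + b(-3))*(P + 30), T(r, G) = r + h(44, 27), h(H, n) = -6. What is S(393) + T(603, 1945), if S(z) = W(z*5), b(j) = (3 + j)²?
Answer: 7840947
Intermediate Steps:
T(r, G) = -6 + r (T(r, G) = r - 6 = -6 + r)
W(P) = 2*P*(30 + P) (W(P) = 2*((P + (3 - 3)²)*(P + 30)) = 2*((P + 0²)*(30 + P)) = 2*((P + 0)*(30 + P)) = 2*(P*(30 + P)) = 2*P*(30 + P))
S(z) = 10*z*(30 + 5*z) (S(z) = 2*(z*5)*(30 + z*5) = 2*(5*z)*(30 + 5*z) = 10*z*(30 + 5*z))
S(393) + T(603, 1945) = 50*393*(6 + 393) + (-6 + 603) = 50*393*399 + 597 = 7840350 + 597 = 7840947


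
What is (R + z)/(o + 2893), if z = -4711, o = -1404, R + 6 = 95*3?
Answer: -4432/1489 ≈ -2.9765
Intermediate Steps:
R = 279 (R = -6 + 95*3 = -6 + 285 = 279)
(R + z)/(o + 2893) = (279 - 4711)/(-1404 + 2893) = -4432/1489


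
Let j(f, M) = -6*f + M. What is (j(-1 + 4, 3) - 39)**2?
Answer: 2916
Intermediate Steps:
j(f, M) = M - 6*f
(j(-1 + 4, 3) - 39)**2 = ((3 - 6*(-1 + 4)) - 39)**2 = ((3 - 6*3) - 39)**2 = ((3 - 18) - 39)**2 = (-15 - 39)**2 = (-54)**2 = 2916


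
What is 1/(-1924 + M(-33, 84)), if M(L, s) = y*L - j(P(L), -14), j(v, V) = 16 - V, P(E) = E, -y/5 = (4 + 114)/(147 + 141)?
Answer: -48/90547 ≈ -0.00053011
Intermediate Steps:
y = -295/144 (y = -5*(4 + 114)/(147 + 141) = -590/288 = -5*59/144 = -295/144 ≈ -2.0486)
M(L, s) = -30 - 295*L/144 (M(L, s) = -295*L/144 - (16 - 1*(-14)) = -295*L/144 - (16 + 14) = -295*L/144 - 1*30 = -295*L/144 - 30 = -30 - 295*L/144)
1/(-1924 + M(-33, 84)) = 1/(-1924 + (-30 - 295/144*(-33))) = 1/(-1924 + (-30 + 3245/48)) = 1/(-1924 + 1805/48) = 1/(-90547/48) = -48/90547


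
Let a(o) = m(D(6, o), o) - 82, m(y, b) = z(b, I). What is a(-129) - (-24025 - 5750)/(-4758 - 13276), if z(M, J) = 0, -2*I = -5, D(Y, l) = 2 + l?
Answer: -1508563/18034 ≈ -83.651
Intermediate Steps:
I = 5/2 (I = -1/2*(-5) = 5/2 ≈ 2.5000)
m(y, b) = 0
a(o) = -82 (a(o) = 0 - 82 = -82)
a(-129) - (-24025 - 5750)/(-4758 - 13276) = -82 - (-24025 - 5750)/(-4758 - 13276) = -82 - (-29775)/(-18034) = -82 - (-29775)*(-1)/18034 = -82 - 1*29775/18034 = -82 - 29775/18034 = -1508563/18034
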